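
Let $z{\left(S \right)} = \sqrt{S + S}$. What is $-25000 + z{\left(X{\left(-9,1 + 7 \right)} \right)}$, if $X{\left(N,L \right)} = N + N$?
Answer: $-25000 + 6 i \approx -25000.0 + 6.0 i$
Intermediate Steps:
$X{\left(N,L \right)} = 2 N$
$z{\left(S \right)} = \sqrt{2} \sqrt{S}$ ($z{\left(S \right)} = \sqrt{2 S} = \sqrt{2} \sqrt{S}$)
$-25000 + z{\left(X{\left(-9,1 + 7 \right)} \right)} = -25000 + \sqrt{2} \sqrt{2 \left(-9\right)} = -25000 + \sqrt{2} \sqrt{-18} = -25000 + \sqrt{2} \cdot 3 i \sqrt{2} = -25000 + 6 i$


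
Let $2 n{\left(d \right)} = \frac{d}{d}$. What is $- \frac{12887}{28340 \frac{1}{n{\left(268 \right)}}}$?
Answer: $- \frac{12887}{56680} \approx -0.22736$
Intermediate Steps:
$n{\left(d \right)} = \frac{1}{2}$ ($n{\left(d \right)} = \frac{d \frac{1}{d}}{2} = \frac{1}{2} \cdot 1 = \frac{1}{2}$)
$- \frac{12887}{28340 \frac{1}{n{\left(268 \right)}}} = - \frac{12887}{28340 \frac{1}{\frac{1}{2}}} = - \frac{12887}{28340 \cdot 2} = - \frac{12887}{56680}$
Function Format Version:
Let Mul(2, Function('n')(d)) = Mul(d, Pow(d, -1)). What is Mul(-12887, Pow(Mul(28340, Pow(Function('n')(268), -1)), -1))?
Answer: Rational(-12887, 56680) ≈ -0.22736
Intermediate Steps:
Function('n')(d) = Rational(1, 2) (Function('n')(d) = Mul(Rational(1, 2), Mul(d, Pow(d, -1))) = Mul(Rational(1, 2), 1) = Rational(1, 2))
Mul(-12887, Pow(Mul(28340, Pow(Function('n')(268), -1)), -1)) = Mul(-12887, Pow(Mul(28340, Pow(Rational(1, 2), -1)), -1)) = Mul(-12887, Pow(Mul(28340, 2), -1)) = Mul(-12887, Pow(56680, -1)) = Mul(-12887, Rational(1, 56680)) = Rational(-12887, 56680)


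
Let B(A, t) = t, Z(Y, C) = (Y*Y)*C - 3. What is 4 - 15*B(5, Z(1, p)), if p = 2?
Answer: 19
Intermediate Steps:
Z(Y, C) = -3 + C*Y² (Z(Y, C) = Y²*C - 3 = C*Y² - 3 = -3 + C*Y²)
4 - 15*B(5, Z(1, p)) = 4 - 15*(-3 + 2*1²) = 4 - 15*(-3 + 2*1) = 4 - 15*(-3 + 2) = 4 - 15*(-1) = 4 + 15 = 19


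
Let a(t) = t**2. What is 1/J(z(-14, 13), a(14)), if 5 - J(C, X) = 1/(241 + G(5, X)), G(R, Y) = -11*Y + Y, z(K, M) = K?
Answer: 1719/8596 ≈ 0.19998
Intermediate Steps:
G(R, Y) = -10*Y
J(C, X) = 5 - 1/(241 - 10*X)
1/J(z(-14, 13), a(14)) = 1/(2*(-602 + 25*14**2)/(-241 + 10*14**2)) = 1/(2*(-602 + 25*196)/(-241 + 10*196)) = 1/(2*(-602 + 4900)/(-241 + 1960)) = 1/(2*4298/1719) = 1/(2*(1/1719)*4298) = 1/(8596/1719) = 1719/8596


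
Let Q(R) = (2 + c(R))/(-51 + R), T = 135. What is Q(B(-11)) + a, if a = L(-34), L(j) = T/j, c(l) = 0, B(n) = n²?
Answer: -4691/1190 ≈ -3.9420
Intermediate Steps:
L(j) = 135/j
a = -135/34 (a = 135/(-34) = 135*(-1/34) = -135/34 ≈ -3.9706)
Q(R) = 2/(-51 + R) (Q(R) = (2 + 0)/(-51 + R) = 2/(-51 + R))
Q(B(-11)) + a = 2/(-51 + (-11)²) - 135/34 = 2/(-51 + 121) - 135/34 = 2/70 - 135/34 = 2*(1/70) - 135/34 = 1/35 - 135/34 = -4691/1190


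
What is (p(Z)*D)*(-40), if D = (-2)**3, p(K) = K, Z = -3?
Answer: -960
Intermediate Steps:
D = -8
(p(Z)*D)*(-40) = -3*(-8)*(-40) = 24*(-40) = -960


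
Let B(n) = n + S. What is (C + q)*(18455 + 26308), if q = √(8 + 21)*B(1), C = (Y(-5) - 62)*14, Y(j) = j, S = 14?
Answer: -41987694 + 671445*√29 ≈ -3.8372e+7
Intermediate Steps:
B(n) = 14 + n (B(n) = n + 14 = 14 + n)
C = -938 (C = (-5 - 62)*14 = -67*14 = -938)
q = 15*√29 (q = √(8 + 21)*(14 + 1) = √29*15 = 15*√29 ≈ 80.777)
(C + q)*(18455 + 26308) = (-938 + 15*√29)*(18455 + 26308) = (-938 + 15*√29)*44763 = -41987694 + 671445*√29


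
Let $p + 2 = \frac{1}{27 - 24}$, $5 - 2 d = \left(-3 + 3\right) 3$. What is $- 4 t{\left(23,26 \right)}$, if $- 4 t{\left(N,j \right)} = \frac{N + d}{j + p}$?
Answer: $\frac{153}{146} \approx 1.0479$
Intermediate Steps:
$d = \frac{5}{2}$ ($d = \frac{5}{2} - \frac{\left(-3 + 3\right) 3}{2} = \frac{5}{2} - \frac{0 \cdot 3}{2} = \frac{5}{2} - 0 = \frac{5}{2} + 0 = \frac{5}{2} \approx 2.5$)
$p = - \frac{5}{3}$ ($p = -2 + \frac{1}{27 - 24} = -2 + \frac{1}{3} = - \frac{5}{3} \approx -1.6667$)
$t{\left(N,j \right)} = - \frac{\frac{5}{2} + N}{4 \left(- \frac{5}{3} + j\right)}$ ($t{\left(N,j \right)} = - \frac{\left(N + \frac{5}{2}\right) \frac{1}{j - \frac{5}{3}}}{4} = - \frac{\left(\frac{5}{2} + N\right) \frac{1}{- \frac{5}{3} + j}}{4} = - \frac{\frac{1}{- \frac{5}{3} + j} \left(\frac{5}{2} + N\right)}{4} = - \frac{\frac{5}{2} + N}{4 \left(- \frac{5}{3} + j\right)}$)
$- 4 t{\left(23,26 \right)} = - 4 \frac{3 \left(-5 - 46\right)}{8 \left(-5 + 3 \cdot 26\right)} = - 4 \frac{3 \left(-5 - 46\right)}{8 \left(-5 + 78\right)} = - 4 \cdot \frac{3}{8} \cdot \frac{1}{73} \left(-51\right) = \left(-4\right) \left(- \frac{153}{584}\right) = \frac{153}{146}$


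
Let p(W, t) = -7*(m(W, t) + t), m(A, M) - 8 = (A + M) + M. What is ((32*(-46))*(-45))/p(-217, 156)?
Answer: -66240/1813 ≈ -36.536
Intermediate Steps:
m(A, M) = 8 + A + 2*M (m(A, M) = 8 + ((A + M) + M) = 8 + (A + 2*M) = 8 + A + 2*M)
p(W, t) = -56 - 21*t - 7*W (p(W, t) = -7*((8 + W + 2*t) + t) = -7*(8 + W + 3*t) = -56 - 21*t - 7*W)
((32*(-46))*(-45))/p(-217, 156) = ((32*(-46))*(-45))/(-56 - 21*156 - 7*(-217)) = (-1472*(-45))/(-56 - 3276 + 1519) = 66240/(-1813) = 66240*(-1/1813) = -66240/1813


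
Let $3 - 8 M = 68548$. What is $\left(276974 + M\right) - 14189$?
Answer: $\frac{2033735}{8} \approx 2.5422 \cdot 10^{5}$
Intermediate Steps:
$M = - \frac{68545}{8}$ ($M = \frac{3}{8} - \frac{17137}{2} = - \frac{68545}{8} \approx -8568.1$)
$\left(276974 + M\right) - 14189 = \left(276974 - \frac{68545}{8}\right) - 14189 = \frac{2147247}{8} - 14189 = \frac{2033735}{8}$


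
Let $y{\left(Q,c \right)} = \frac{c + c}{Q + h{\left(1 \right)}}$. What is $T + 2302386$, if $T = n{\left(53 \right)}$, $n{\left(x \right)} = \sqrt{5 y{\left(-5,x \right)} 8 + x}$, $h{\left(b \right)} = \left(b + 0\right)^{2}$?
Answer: $2302386 + i \sqrt{1007} \approx 2.3024 \cdot 10^{6} + 31.733 i$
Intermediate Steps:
$h{\left(b \right)} = b^{2}$
$y{\left(Q,c \right)} = \frac{2 c}{1 + Q}$ ($y{\left(Q,c \right)} = \frac{c + c}{Q + 1^{2}} = \frac{2 c}{Q + 1} = \frac{2 c}{1 + Q}$)
$n{\left(x \right)} = \sqrt{19} \sqrt{- x}$ ($n{\left(x \right)} = \sqrt{5 \frac{2 x}{1 - 5} \cdot 8 + x} = \sqrt{5 \frac{2 x}{-4} \cdot 8 + x} = \sqrt{5 \cdot 2 x \left(- \frac{1}{4}\right) 8 + x} = \sqrt{5 \left(- \frac{x}{2}\right) 8 + x} = \sqrt{- \frac{5 x}{2} \cdot 8 + x} = \sqrt{- 20 x + x} = \sqrt{- 19 x} = \sqrt{19} \sqrt{- x}$)
$T = i \sqrt{1007}$ ($T = \sqrt{19} \sqrt{\left(-1\right) 53} = \sqrt{19} \sqrt{-53} = \sqrt{19} i \sqrt{53} = i \sqrt{1007} \approx 31.733 i$)
$T + 2302386 = i \sqrt{1007} + 2302386 = 2302386 + i \sqrt{1007}$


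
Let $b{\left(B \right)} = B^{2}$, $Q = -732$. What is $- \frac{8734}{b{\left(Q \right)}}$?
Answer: $- \frac{4367}{267912} \approx -0.0163$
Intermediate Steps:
$- \frac{8734}{b{\left(Q \right)}} = - \frac{8734}{\left(-732\right)^{2}} = - \frac{8734}{535824} = \left(-8734\right) \frac{1}{535824} = - \frac{4367}{267912}$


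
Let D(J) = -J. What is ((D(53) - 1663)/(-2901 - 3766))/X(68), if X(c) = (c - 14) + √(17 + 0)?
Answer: 7128/1486741 - 132*√17/1486741 ≈ 0.0044283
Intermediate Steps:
X(c) = -14 + c + √17 (X(c) = (-14 + c) + √17 = -14 + c + √17)
((D(53) - 1663)/(-2901 - 3766))/X(68) = ((-1*53 - 1663)/(-2901 - 3766))/(-14 + 68 + √17) = ((-53 - 1663)/(-6667))/(54 + √17) = (-1716*(-1/6667))/(54 + √17) = 1716/(6667*(54 + √17))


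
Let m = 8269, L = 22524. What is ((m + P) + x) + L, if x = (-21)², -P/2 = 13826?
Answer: 3582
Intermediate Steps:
P = -27652 (P = -2*13826 = -27652)
x = 441
((m + P) + x) + L = ((8269 - 27652) + 441) + 22524 = (-19383 + 441) + 22524 = -18942 + 22524 = 3582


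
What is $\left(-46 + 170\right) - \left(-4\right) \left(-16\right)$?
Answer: $60$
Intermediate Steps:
$\left(-46 + 170\right) - \left(-4\right) \left(-16\right) = 124 - 64 = 60$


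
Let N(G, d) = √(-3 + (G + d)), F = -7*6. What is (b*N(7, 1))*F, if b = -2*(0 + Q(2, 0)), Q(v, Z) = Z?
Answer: 0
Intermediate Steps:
F = -42
b = 0 (b = -2*(0 + 0) = -2*0 = 0)
N(G, d) = √(-3 + G + d)
(b*N(7, 1))*F = (0*√(-3 + 7 + 1))*(-42) = (0*√5)*(-42) = 0*(-42) = 0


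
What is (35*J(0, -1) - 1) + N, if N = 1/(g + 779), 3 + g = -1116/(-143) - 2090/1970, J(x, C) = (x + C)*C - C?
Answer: 1521523780/22050661 ≈ 69.001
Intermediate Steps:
J(x, C) = -C + C*(C + x) (J(x, C) = (C + x)*C - C = C*(C + x) - C = -C + C*(C + x))
g = 105452/28171 (g = -3 + (-1116/(-143) - 2090/1970) = -3 + (-1116*(-1/143) - 2090*1/1970) = -3 + (1116/143 - 209/197) = -3 + 189965/28171 = 105452/28171 ≈ 3.7433)
N = 28171/22050661 (N = 1/(105452/28171 + 779) = 1/(22050661/28171) = 28171/22050661 ≈ 0.0012776)
(35*J(0, -1) - 1) + N = (35*(-(-1 - 1 + 0)) - 1) + 28171/22050661 = (35*(-1*(-2)) - 1) + 28171/22050661 = (35*2 - 1) + 28171/22050661 = (70 - 1) + 28171/22050661 = 69 + 28171/22050661 = 1521523780/22050661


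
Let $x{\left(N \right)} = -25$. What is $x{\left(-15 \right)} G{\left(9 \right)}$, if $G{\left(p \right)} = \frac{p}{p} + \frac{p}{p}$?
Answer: $-50$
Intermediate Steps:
$G{\left(p \right)} = 2$ ($G{\left(p \right)} = 1 + 1 = 2$)
$x{\left(-15 \right)} G{\left(9 \right)} = \left(-25\right) 2 = -50$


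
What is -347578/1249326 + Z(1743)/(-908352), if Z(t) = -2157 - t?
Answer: -227230117/829552464 ≈ -0.27392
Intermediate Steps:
-347578/1249326 + Z(1743)/(-908352) = -347578/1249326 + (-2157 - 1*1743)/(-908352) = -347578*1/1249326 + (-2157 - 1743)*(-1/908352) = -173789/624663 - 3900*(-1/908352) = -173789/624663 + 325/75696 = -227230117/829552464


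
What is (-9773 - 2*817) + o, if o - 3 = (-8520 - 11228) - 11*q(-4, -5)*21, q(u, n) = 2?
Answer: -31614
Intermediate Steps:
o = -20207 (o = 3 + ((-8520 - 11228) - 11*2*21) = 3 + (-19748 - 22*21) = 3 + (-19748 - 462) = 3 - 20210 = -20207)
(-9773 - 2*817) + o = (-9773 - 2*817) - 20207 = (-9773 - 1634) - 20207 = -11407 - 20207 = -31614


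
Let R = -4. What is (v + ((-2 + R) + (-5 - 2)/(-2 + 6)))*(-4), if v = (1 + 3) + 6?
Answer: -9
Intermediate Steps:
v = 10 (v = 4 + 6 = 10)
(v + ((-2 + R) + (-5 - 2)/(-2 + 6)))*(-4) = (10 + ((-2 - 4) + (-5 - 2)/(-2 + 6)))*(-4) = (10 + (-6 - 7/4))*(-4) = (10 - 31/4)*(-4) = (9/4)*(-4) = -9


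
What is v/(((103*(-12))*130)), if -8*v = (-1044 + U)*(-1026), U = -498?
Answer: 131841/107120 ≈ 1.2308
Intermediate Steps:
v = -395523/2 (v = -(-1044 - 498)*(-1026)/8 = -(-771)*(-1026)/4 = -⅛*1582092 = -395523/2 ≈ -1.9776e+5)
v/(((103*(-12))*130)) = -395523/(2*((103*(-12))*130)) = -395523/(2*((-1236*130))) = -395523/2/(-160680) = -395523/2*(-1/160680) = 131841/107120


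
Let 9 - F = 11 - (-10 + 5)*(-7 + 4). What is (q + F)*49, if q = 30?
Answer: 2107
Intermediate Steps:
F = 13 (F = 9 - (11 - (-10 + 5)*(-7 + 4)) = 9 - (11 - (-5)*(-3)) = 9 - (11 - 1*15) = 9 - (11 - 15) = 9 - 1*(-4) = 9 + 4 = 13)
(q + F)*49 = (30 + 13)*49 = 43*49 = 2107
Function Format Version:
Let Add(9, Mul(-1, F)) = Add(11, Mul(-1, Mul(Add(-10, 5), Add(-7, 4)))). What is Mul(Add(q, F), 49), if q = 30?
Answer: 2107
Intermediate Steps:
F = 13 (F = Add(9, Mul(-1, Add(11, Mul(-1, Mul(Add(-10, 5), Add(-7, 4)))))) = Add(9, Mul(-1, Add(11, Mul(-1, Mul(-5, -3))))) = Add(9, Mul(-1, Add(11, Mul(-1, 15)))) = Add(9, Mul(-1, Add(11, -15))) = Add(9, Mul(-1, -4)) = Add(9, 4) = 13)
Mul(Add(q, F), 49) = Mul(Add(30, 13), 49) = Mul(43, 49) = 2107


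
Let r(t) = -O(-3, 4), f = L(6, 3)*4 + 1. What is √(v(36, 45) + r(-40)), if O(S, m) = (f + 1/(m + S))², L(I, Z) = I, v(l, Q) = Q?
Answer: I*√631 ≈ 25.12*I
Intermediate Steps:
f = 25 (f = 6*4 + 1 = 24 + 1 = 25)
O(S, m) = (25 + 1/(S + m))² (O(S, m) = (25 + 1/(m + S))² = (25 + 1/(S + m))²)
r(t) = -676 (r(t) = -(1 + 25*(-3) + 25*4)²/(-3 + 4)² = -(1 - 75 + 100)²/1² = -26² = -676)
√(v(36, 45) + r(-40)) = √(45 - 676) = √(-631) = I*√631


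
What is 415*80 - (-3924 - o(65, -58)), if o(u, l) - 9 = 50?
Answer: 37183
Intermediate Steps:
o(u, l) = 59 (o(u, l) = 9 + 50 = 59)
415*80 - (-3924 - o(65, -58)) = 415*80 - (-3924 - 1*59) = 33200 - (-3924 - 59) = 33200 - 1*(-3983) = 33200 + 3983 = 37183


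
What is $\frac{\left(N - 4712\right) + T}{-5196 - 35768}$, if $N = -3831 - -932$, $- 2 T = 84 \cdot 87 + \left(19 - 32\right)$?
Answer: $\frac{2047}{7448} \approx 0.27484$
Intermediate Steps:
$T = - \frac{7295}{2}$ ($T = - \frac{84 \cdot 87 + \left(19 - 32\right)}{2} = - \frac{7308 + \left(19 - 32\right)}{2} = - \frac{7308 - 13}{2} = \left(- \frac{1}{2}\right) 7295 = - \frac{7295}{2} \approx -3647.5$)
$N = -2899$ ($N = -3831 + 932 = -2899$)
$\frac{\left(N - 4712\right) + T}{-5196 - 35768} = \frac{\left(-2899 - 4712\right) - \frac{7295}{2}}{-5196 - 35768} = \frac{\left(-2899 - 4712\right) - \frac{7295}{2}}{-40964} = \left(-7611 - \frac{7295}{2}\right) \left(- \frac{1}{40964}\right) = \left(- \frac{22517}{2}\right) \left(- \frac{1}{40964}\right) = \frac{2047}{7448}$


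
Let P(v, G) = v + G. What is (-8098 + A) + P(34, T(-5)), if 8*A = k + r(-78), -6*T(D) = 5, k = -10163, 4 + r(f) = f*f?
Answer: -205805/24 ≈ -8575.2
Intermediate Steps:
r(f) = -4 + f² (r(f) = -4 + f*f = -4 + f²)
T(D) = -⅚ (T(D) = -⅙*5 = -⅚)
P(v, G) = G + v
A = -4083/8 (A = (-10163 + (-4 + (-78)²))/8 = (-10163 + (-4 + 6084))/8 = (-10163 + 6080)/8 = (⅛)*(-4083) = -4083/8 ≈ -510.38)
(-8098 + A) + P(34, T(-5)) = (-8098 - 4083/8) + (-⅚ + 34) = -68867/8 + 199/6 = -205805/24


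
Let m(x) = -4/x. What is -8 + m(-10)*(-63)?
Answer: -166/5 ≈ -33.200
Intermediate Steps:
-8 + m(-10)*(-63) = -8 - 4/(-10)*(-63) = -8 - 4*(-⅒)*(-63) = -8 + (⅖)*(-63) = -8 - 126/5 = -166/5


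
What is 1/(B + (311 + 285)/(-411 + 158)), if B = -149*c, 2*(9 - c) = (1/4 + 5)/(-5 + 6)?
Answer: -2024/1927315 ≈ -0.0010502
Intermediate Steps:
c = 51/8 (c = 9 - (1/4 + 5)/(2*(-5 + 6)) = 9 - (¼ + 5)/(2*1) = 9 - 21/8 = 51/8 ≈ 6.3750)
B = -7599/8 (B = -149*51/8 = -7599/8 ≈ -949.88)
1/(B + (311 + 285)/(-411 + 158)) = 1/(-7599/8 + (311 + 285)/(-411 + 158)) = 1/(-7599/8 + 596/(-253)) = 1/(-7599/8 + 596*(-1/253)) = 1/(-7599/8 - 596/253) = 1/(-1927315/2024) = -2024/1927315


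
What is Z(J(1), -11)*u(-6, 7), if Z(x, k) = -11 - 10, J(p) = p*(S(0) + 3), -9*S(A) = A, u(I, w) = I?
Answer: 126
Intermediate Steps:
S(A) = -A/9
J(p) = 3*p (J(p) = p*(-1/9*0 + 3) = p*(0 + 3) = p*3 = 3*p)
Z(x, k) = -21
Z(J(1), -11)*u(-6, 7) = -21*(-6) = 126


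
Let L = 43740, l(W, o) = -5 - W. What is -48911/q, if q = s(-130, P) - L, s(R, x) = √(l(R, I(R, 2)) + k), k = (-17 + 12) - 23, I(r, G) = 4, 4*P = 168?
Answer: 2139367140/1913187503 + 48911*√97/1913187503 ≈ 1.1185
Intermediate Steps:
P = 42 (P = (¼)*168 = 42)
k = -28 (k = -5 - 23 = -28)
s(R, x) = √(-33 - R) (s(R, x) = √((-5 - R) - 28) = √(-33 - R))
q = -43740 + √97 (q = √(-33 - 1*(-130)) - 1*43740 = √(-33 + 130) - 43740 = √97 - 43740 = -43740 + √97 ≈ -43730.)
-48911/q = -48911/(-43740 + √97)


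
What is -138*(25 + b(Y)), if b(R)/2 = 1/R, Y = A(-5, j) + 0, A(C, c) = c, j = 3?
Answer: -3542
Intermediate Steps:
Y = 3 (Y = 3 + 0 = 3)
b(R) = 2/R
-138*(25 + b(Y)) = -138*(25 + 2/3) = -138*(25 + 2*(⅓)) = -138*(25 + ⅔) = -138*77/3 = -3542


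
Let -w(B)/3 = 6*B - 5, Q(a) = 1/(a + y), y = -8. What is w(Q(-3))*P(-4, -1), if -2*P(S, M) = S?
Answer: 366/11 ≈ 33.273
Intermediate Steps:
P(S, M) = -S/2
Q(a) = 1/(-8 + a) (Q(a) = 1/(a - 8) = 1/(-8 + a))
w(B) = 15 - 18*B (w(B) = -3*(6*B - 5) = -3*(-5 + 6*B) = 15 - 18*B)
w(Q(-3))*P(-4, -1) = (15 - 18/(-8 - 3))*(-½*(-4)) = (15 - 18/(-11))*2 = (15 - 18*(-1/11))*2 = (15 + 18/11)*2 = (183/11)*2 = 366/11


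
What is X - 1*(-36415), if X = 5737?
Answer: 42152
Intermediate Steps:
X - 1*(-36415) = 5737 - 1*(-36415) = 5737 + 36415 = 42152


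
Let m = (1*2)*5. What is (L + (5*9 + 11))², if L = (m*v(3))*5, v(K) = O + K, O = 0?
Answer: 42436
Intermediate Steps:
v(K) = K (v(K) = 0 + K = K)
m = 10 (m = 2*5 = 10)
L = 150 (L = (10*3)*5 = 30*5 = 150)
(L + (5*9 + 11))² = (150 + (5*9 + 11))² = (150 + (45 + 11))² = (150 + 56)² = 206² = 42436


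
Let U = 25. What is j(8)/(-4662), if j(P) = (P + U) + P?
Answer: -41/4662 ≈ -0.0087945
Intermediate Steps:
j(P) = 25 + 2*P (j(P) = (P + 25) + P = (25 + P) + P = 25 + 2*P)
j(8)/(-4662) = (25 + 2*8)/(-4662) = (25 + 16)*(-1/4662) = 41*(-1/4662) = -41/4662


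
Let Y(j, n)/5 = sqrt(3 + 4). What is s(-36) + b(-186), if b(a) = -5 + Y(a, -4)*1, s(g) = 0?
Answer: -5 + 5*sqrt(7) ≈ 8.2288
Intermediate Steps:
Y(j, n) = 5*sqrt(7) (Y(j, n) = 5*sqrt(3 + 4) = 5*sqrt(7))
b(a) = -5 + 5*sqrt(7) (b(a) = -5 + (5*sqrt(7))*1 = -5 + 5*sqrt(7))
s(-36) + b(-186) = 0 + (-5 + 5*sqrt(7)) = -5 + 5*sqrt(7)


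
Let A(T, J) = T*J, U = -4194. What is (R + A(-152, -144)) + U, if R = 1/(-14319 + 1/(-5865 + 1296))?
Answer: 1157603616759/65423512 ≈ 17694.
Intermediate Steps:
A(T, J) = J*T
R = -4569/65423512 (R = 1/(-14319 + 1/(-4569)) = 1/(-14319 - 1/4569) = 1/(-65423512/4569) = -4569/65423512 ≈ -6.9837e-5)
(R + A(-152, -144)) + U = (-4569/65423512 - 144*(-152)) - 4194 = (-4569/65423512 + 21888) - 4194 = 1431989826087/65423512 - 4194 = 1157603616759/65423512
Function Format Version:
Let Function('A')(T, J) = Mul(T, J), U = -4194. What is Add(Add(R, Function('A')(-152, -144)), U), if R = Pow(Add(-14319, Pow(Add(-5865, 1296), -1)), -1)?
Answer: Rational(1157603616759, 65423512) ≈ 17694.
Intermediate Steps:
Function('A')(T, J) = Mul(J, T)
R = Rational(-4569, 65423512) (R = Pow(Add(-14319, Pow(-4569, -1)), -1) = Pow(Add(-14319, Rational(-1, 4569)), -1) = Pow(Rational(-65423512, 4569), -1) = Rational(-4569, 65423512) ≈ -6.9837e-5)
Add(Add(R, Function('A')(-152, -144)), U) = Add(Add(Rational(-4569, 65423512), Mul(-144, -152)), -4194) = Add(Add(Rational(-4569, 65423512), 21888), -4194) = Add(Rational(1431989826087, 65423512), -4194) = Rational(1157603616759, 65423512)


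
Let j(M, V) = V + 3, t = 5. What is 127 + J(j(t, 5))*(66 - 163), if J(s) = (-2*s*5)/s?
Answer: 1097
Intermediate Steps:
j(M, V) = 3 + V
J(s) = -10 (J(s) = (-10*s)/s = -10)
127 + J(j(t, 5))*(66 - 163) = 127 - 10*(66 - 163) = 127 - 10*(-97) = 127 + 970 = 1097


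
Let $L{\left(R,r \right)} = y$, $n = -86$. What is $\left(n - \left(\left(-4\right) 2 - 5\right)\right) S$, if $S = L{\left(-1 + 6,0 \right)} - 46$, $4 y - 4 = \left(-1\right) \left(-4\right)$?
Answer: $3212$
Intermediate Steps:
$y = 2$ ($y = 1 + \frac{\left(-1\right) \left(-4\right)}{4} = 1 + \frac{1}{4} \cdot 4 = 1 + 1 = 2$)
$L{\left(R,r \right)} = 2$
$S = -44$ ($S = 2 - 46 = -44$)
$\left(n - \left(\left(-4\right) 2 - 5\right)\right) S = \left(-86 - \left(\left(-4\right) 2 - 5\right)\right) \left(-44\right) = \left(-86 - \left(-8 - 5\right)\right) \left(-44\right) = \left(-86 - -13\right) \left(-44\right) = \left(-86 + 13\right) \left(-44\right) = \left(-73\right) \left(-44\right) = 3212$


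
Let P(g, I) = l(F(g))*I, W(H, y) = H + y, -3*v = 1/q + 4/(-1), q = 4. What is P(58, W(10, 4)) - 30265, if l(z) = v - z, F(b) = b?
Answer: -62119/2 ≈ -31060.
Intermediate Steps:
v = 5/4 (v = -(1/4 + 4/(-1))/3 = -(1*(¼) + 4*(-1))/3 = -(¼ - 4)/3 = -⅓*(-15/4) = 5/4 ≈ 1.2500)
l(z) = 5/4 - z
P(g, I) = I*(5/4 - g) (P(g, I) = (5/4 - g)*I = I*(5/4 - g))
P(58, W(10, 4)) - 30265 = (10 + 4)*(5 - 4*58)/4 - 30265 = (¼)*14*(5 - 232) - 30265 = (¼)*14*(-227) - 30265 = -1589/2 - 30265 = -62119/2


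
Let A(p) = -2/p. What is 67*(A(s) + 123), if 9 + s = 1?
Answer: 33031/4 ≈ 8257.8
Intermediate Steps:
s = -8 (s = -9 + 1 = -8)
67*(A(s) + 123) = 67*(-2/(-8) + 123) = 67*(-2*(-1/8) + 123) = 67*(1/4 + 123) = 67*(493/4) = 33031/4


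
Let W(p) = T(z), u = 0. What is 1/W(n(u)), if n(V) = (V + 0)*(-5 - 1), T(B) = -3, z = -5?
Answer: -⅓ ≈ -0.33333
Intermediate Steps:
n(V) = -6*V (n(V) = V*(-6) = -6*V)
W(p) = -3
1/W(n(u)) = 1/(-3) = -⅓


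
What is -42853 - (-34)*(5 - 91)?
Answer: -45777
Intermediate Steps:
-42853 - (-34)*(5 - 91) = -42853 - (-34)*(-86) = -42853 - 1*2924 = -42853 - 2924 = -45777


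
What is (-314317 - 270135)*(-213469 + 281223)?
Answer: -39598960808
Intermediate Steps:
(-314317 - 270135)*(-213469 + 281223) = -584452*67754 = -39598960808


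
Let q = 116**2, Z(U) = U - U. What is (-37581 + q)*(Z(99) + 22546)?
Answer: -543922250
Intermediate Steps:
Z(U) = 0
q = 13456
(-37581 + q)*(Z(99) + 22546) = (-37581 + 13456)*(0 + 22546) = -24125*22546 = -543922250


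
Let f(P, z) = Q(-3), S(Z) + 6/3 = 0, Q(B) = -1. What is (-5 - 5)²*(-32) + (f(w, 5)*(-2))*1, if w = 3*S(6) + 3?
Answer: -3198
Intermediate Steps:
S(Z) = -2 (S(Z) = -2 + 0 = -2)
w = -3 (w = 3*(-2) + 3 = -6 + 3 = -3)
f(P, z) = -1
(-5 - 5)²*(-32) + (f(w, 5)*(-2))*1 = (-5 - 5)²*(-32) - 1*(-2)*1 = (-10)²*(-32) + 2*1 = 100*(-32) + 2 = -3200 + 2 = -3198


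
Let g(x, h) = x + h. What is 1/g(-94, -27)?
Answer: -1/121 ≈ -0.0082645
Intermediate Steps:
g(x, h) = h + x
1/g(-94, -27) = 1/(-27 - 94) = 1/(-121) = -1/121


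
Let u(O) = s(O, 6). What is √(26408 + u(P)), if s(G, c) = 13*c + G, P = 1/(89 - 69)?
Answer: √2648605/10 ≈ 162.75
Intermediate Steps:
P = 1/20 ≈ 0.050000
s(G, c) = G + 13*c
u(O) = 78 + O (u(O) = O + 13*6 = O + 78 = 78 + O)
√(26408 + u(P)) = √(26408 + (78 + 1/20)) = √(26408 + 1561/20) = √(529721/20) = √2648605/10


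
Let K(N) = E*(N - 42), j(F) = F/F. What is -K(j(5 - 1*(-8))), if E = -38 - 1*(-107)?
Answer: 2829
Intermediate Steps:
E = 69 (E = -38 + 107 = 69)
j(F) = 1
K(N) = -2898 + 69*N (K(N) = 69*(N - 42) = 69*(-42 + N) = -2898 + 69*N)
-K(j(5 - 1*(-8))) = -(-2898 + 69*1) = -(-2898 + 69) = -1*(-2829) = 2829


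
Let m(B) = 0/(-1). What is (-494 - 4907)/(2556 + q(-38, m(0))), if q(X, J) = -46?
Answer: -5401/2510 ≈ -2.1518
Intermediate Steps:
m(B) = 0 (m(B) = 0*(-1) = 0)
(-494 - 4907)/(2556 + q(-38, m(0))) = (-494 - 4907)/(2556 - 46) = -5401/2510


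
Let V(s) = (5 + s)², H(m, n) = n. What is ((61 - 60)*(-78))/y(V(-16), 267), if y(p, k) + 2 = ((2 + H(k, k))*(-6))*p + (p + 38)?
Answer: 78/195137 ≈ 0.00039972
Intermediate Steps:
y(p, k) = 36 + p + p*(-12 - 6*k) (y(p, k) = -2 + (((2 + k)*(-6))*p + (p + 38)) = -2 + ((-12 - 6*k)*p + (38 + p)) = -2 + (p*(-12 - 6*k) + (38 + p)) = -2 + (38 + p + p*(-12 - 6*k)) = 36 + p + p*(-12 - 6*k))
((61 - 60)*(-78))/y(V(-16), 267) = ((61 - 60)*(-78))/(36 - 11*(5 - 16)² - 6*267*(5 - 16)²) = (1*(-78))/(36 - 11*(-11)² - 6*267*(-11)²) = -78/(36 - 11*121 - 6*267*121) = -78/(36 - 1331 - 193842) = -78/(-195137) = -78*(-1/195137) = 78/195137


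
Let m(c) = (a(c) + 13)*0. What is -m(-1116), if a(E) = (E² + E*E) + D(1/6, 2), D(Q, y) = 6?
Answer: 0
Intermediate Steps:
a(E) = 6 + 2*E² (a(E) = (E² + E*E) + 6 = (E² + E²) + 6 = 2*E² + 6 = 6 + 2*E²)
m(c) = 0 (m(c) = ((6 + 2*c²) + 13)*0 = (19 + 2*c²)*0 = 0)
-m(-1116) = -1*0 = 0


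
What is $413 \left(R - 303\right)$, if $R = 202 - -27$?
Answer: $-30562$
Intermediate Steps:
$R = 229$ ($R = 202 + 27 = 229$)
$413 \left(R - 303\right) = 413 \left(229 - 303\right) = 413 \left(-74\right) = -30562$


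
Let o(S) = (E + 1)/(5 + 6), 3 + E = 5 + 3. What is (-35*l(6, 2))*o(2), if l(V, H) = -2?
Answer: 420/11 ≈ 38.182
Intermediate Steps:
E = 5 (E = -3 + (5 + 3) = -3 + 8 = 5)
o(S) = 6/11 (o(S) = (5 + 1)/(5 + 6) = 6/11)
(-35*l(6, 2))*o(2) = -35*(-2)*(6/11) = 70*(6/11) = 420/11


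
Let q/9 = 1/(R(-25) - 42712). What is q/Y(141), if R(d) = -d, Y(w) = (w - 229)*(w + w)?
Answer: 1/117702288 ≈ 8.4960e-9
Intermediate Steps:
Y(w) = 2*w*(-229 + w) (Y(w) = (-229 + w)*(2*w) = 2*w*(-229 + w))
q = -1/4743 (q = 9/(-1*(-25) - 42712) = 9/(25 - 42712) = 9/(-42687) = 9*(-1/42687) = -1/4743 ≈ -0.00021084)
q/Y(141) = -1/(282*(-229 + 141))/4743 = -1/(4743*(2*141*(-88))) = -1/4743/(-24816) = -1/4743*(-1/24816) = 1/117702288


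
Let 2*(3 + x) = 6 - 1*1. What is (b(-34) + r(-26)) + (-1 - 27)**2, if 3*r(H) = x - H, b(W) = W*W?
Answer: 3897/2 ≈ 1948.5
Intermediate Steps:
x = -1/2 (x = -3 + (6 - 1*1)/2 = -3 + (6 - 1)/2 = -3 + (1/2)*5 = -3 + 5/2 = -1/2 ≈ -0.50000)
b(W) = W**2
r(H) = -1/6 - H/3 (r(H) = (-1/2 - H)/3 = -1/6 - H/3)
(b(-34) + r(-26)) + (-1 - 27)**2 = ((-34)**2 + (-1/6 - 1/3*(-26))) + (-1 - 27)**2 = (1156 + (-1/6 + 26/3)) + (-28)**2 = (1156 + 17/2) + 784 = 2329/2 + 784 = 3897/2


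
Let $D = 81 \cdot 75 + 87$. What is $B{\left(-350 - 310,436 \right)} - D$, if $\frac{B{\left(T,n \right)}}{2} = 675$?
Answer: $-4812$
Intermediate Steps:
$B{\left(T,n \right)} = 1350$ ($B{\left(T,n \right)} = 2 \cdot 675 = 1350$)
$D = 6162$ ($D = 6075 + 87 = 6162$)
$B{\left(-350 - 310,436 \right)} - D = 1350 - 6162 = -4812$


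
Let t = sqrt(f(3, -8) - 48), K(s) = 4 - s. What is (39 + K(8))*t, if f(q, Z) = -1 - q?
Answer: 70*I*sqrt(13) ≈ 252.39*I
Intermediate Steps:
t = 2*I*sqrt(13) (t = sqrt((-1 - 1*3) - 48) = sqrt((-1 - 3) - 48) = sqrt(-4 - 48) = sqrt(-52) = 2*I*sqrt(13) ≈ 7.2111*I)
(39 + K(8))*t = (39 + (4 - 1*8))*(2*I*sqrt(13)) = (39 + (4 - 8))*(2*I*sqrt(13)) = (39 - 4)*(2*I*sqrt(13)) = 35*(2*I*sqrt(13)) = 70*I*sqrt(13)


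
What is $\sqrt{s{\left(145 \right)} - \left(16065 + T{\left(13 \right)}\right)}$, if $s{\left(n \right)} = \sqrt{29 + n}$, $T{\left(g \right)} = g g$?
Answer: $\sqrt{-16234 + \sqrt{174}} \approx 127.36 i$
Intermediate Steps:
$T{\left(g \right)} = g^{2}$
$\sqrt{s{\left(145 \right)} - \left(16065 + T{\left(13 \right)}\right)} = \sqrt{\sqrt{29 + 145} - 16234} = \sqrt{\sqrt{174} - 16234} = \sqrt{-16234 + \sqrt{174}}$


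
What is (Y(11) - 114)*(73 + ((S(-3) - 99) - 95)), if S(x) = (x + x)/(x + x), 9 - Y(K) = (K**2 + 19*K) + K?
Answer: 53520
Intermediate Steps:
Y(K) = 9 - K**2 - 20*K (Y(K) = 9 - ((K**2 + 19*K) + K) = 9 - (K**2 + 20*K) = 9 + (-K**2 - 20*K) = 9 - K**2 - 20*K)
S(x) = 1 (S(x) = (2*x)/((2*x)) = (2*x)*(1/(2*x)) = 1)
(Y(11) - 114)*(73 + ((S(-3) - 99) - 95)) = ((9 - 1*11**2 - 20*11) - 114)*(73 + ((1 - 99) - 95)) = ((9 - 1*121 - 220) - 114)*(73 + (-98 - 95)) = ((9 - 121 - 220) - 114)*(73 - 193) = (-332 - 114)*(-120) = -446*(-120) = 53520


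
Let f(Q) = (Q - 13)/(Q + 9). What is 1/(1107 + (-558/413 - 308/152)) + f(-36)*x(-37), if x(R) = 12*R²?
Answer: 4647439707218/155882277 ≈ 29814.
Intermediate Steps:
f(Q) = (-13 + Q)/(9 + Q)
1/(1107 + (-558/413 - 308/152)) + f(-36)*x(-37) = 1/(1107 + (-558/413 - 308/152)) + ((-13 - 36)/(9 - 36))*(12*(-37)²) = 1/(1107 + (-558*1/413 - 308*1/152)) + (-49/(-27))*(12*1369) = 1/(1107 + (-558/413 - 77/38)) - 1/27*(-49)*16428 = 1/(1107 - 53005/15694) + (49/27)*16428 = 1/(17320253/15694) + 268324/9 = 15694/17320253 + 268324/9 = 4647439707218/155882277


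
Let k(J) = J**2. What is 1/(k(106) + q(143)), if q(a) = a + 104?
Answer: 1/11483 ≈ 8.7085e-5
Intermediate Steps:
q(a) = 104 + a
1/(k(106) + q(143)) = 1/(106**2 + (104 + 143)) = 1/(11236 + 247) = 1/11483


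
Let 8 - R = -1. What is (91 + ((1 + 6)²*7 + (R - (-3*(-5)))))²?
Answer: 183184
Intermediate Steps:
R = 9 (R = 8 - 1*(-1) = 8 + 1 = 9)
(91 + ((1 + 6)²*7 + (R - (-3*(-5)))))² = (91 + ((1 + 6)²*7 + (9 - (-3*(-5)))))² = (91 + (7²*7 + (9 - 15)))² = (91 + (49*7 + (9 - 1*15)))² = (91 + (343 + (9 - 15)))² = (91 + (343 - 6))² = (91 + 337)² = 428² = 183184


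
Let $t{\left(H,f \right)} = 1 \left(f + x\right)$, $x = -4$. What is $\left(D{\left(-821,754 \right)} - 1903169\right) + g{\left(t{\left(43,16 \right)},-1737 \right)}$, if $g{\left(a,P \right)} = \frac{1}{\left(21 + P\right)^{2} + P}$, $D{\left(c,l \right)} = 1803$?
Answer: $- \frac{5595566127353}{2942919} \approx -1.9014 \cdot 10^{6}$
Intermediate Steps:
$t{\left(H,f \right)} = -4 + f$ ($t{\left(H,f \right)} = 1 \left(f - 4\right) = 1 \left(-4 + f\right) = -4 + f$)
$g{\left(a,P \right)} = \frac{1}{P + \left(21 + P\right)^{2}}$
$\left(D{\left(-821,754 \right)} - 1903169\right) + g{\left(t{\left(43,16 \right)},-1737 \right)} = \left(1803 - 1903169\right) + \frac{1}{-1737 + \left(21 - 1737\right)^{2}} = -1901366 + \frac{1}{-1737 + \left(-1716\right)^{2}} = -1901366 + \frac{1}{-1737 + 2944656} = -1901366 + \frac{1}{2942919} = - \frac{5595566127353}{2942919}$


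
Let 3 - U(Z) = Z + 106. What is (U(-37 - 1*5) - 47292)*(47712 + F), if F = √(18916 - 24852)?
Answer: -2259306336 - 189412*I*√371 ≈ -2.2593e+9 - 3.6483e+6*I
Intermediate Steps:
U(Z) = -103 - Z (U(Z) = 3 - (Z + 106) = 3 - (106 + Z) = 3 + (-106 - Z) = -103 - Z)
F = 4*I*√371 (F = √(-5936) = 4*I*√371 ≈ 77.045*I)
(U(-37 - 1*5) - 47292)*(47712 + F) = ((-103 - (-37 - 1*5)) - 47292)*(47712 + 4*I*√371) = ((-103 - (-37 - 5)) - 47292)*(47712 + 4*I*√371) = ((-103 - 1*(-42)) - 47292)*(47712 + 4*I*√371) = ((-103 + 42) - 47292)*(47712 + 4*I*√371) = (-61 - 47292)*(47712 + 4*I*√371) = -47353*(47712 + 4*I*√371) = -2259306336 - 189412*I*√371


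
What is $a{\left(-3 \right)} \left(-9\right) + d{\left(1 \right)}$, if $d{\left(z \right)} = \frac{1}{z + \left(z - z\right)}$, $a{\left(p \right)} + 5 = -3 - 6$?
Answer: $127$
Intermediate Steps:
$a{\left(p \right)} = -14$ ($a{\left(p \right)} = -5 - 9 = -14$)
$d{\left(z \right)} = \frac{1}{z}$ ($d{\left(z \right)} = \frac{1}{z + 0} = \frac{1}{z}$)
$a{\left(-3 \right)} \left(-9\right) + d{\left(1 \right)} = \left(-14\right) \left(-9\right) + 1^{-1} = 126 + 1 = 127$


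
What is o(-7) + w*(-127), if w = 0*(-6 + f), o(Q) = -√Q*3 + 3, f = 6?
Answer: 3 - 3*I*√7 ≈ 3.0 - 7.9373*I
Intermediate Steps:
o(Q) = 3 - 3*√Q (o(Q) = -3*√Q + 3 = 3 - 3*√Q)
w = 0 (w = 0*(-6 + 6) = 0*0 = 0)
o(-7) + w*(-127) = (3 - 3*I*√7) + 0*(-127) = (3 - 3*I*√7) + 0 = 3 - 3*I*√7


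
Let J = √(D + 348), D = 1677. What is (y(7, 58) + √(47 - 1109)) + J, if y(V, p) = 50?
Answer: 95 + 3*I*√118 ≈ 95.0 + 32.588*I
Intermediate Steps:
J = 45 (J = √(1677 + 348) = √2025 = 45)
(y(7, 58) + √(47 - 1109)) + J = (50 + √(47 - 1109)) + 45 = (50 + √(-1062)) + 45 = (50 + 3*I*√118) + 45 = 95 + 3*I*√118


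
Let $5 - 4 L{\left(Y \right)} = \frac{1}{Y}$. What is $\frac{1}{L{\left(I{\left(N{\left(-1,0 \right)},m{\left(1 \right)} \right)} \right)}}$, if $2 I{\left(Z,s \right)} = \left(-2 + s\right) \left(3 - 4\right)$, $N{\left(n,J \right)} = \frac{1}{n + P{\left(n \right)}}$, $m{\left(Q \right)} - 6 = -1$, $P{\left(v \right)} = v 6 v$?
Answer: $\frac{12}{17} \approx 0.70588$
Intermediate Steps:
$P{\left(v \right)} = 6 v^{2}$ ($P{\left(v \right)} = 6 v v = 6 v^{2}$)
$m{\left(Q \right)} = 5$ ($m{\left(Q \right)} = 6 - 1 = 5$)
$N{\left(n,J \right)} = \frac{1}{n + 6 n^{2}}$
$I{\left(Z,s \right)} = 1 - \frac{s}{2}$ ($I{\left(Z,s \right)} = \frac{\left(-2 + s\right) \left(3 - 4\right)}{2} = \frac{\left(-2 + s\right) \left(-1\right)}{2} = \frac{2 - s}{2} = 1 - \frac{s}{2}$)
$L{\left(Y \right)} = \frac{5}{4} - \frac{1}{4 Y}$
$\frac{1}{L{\left(I{\left(N{\left(-1,0 \right)},m{\left(1 \right)} \right)} \right)}} = \frac{1}{\frac{1}{4} \frac{1}{1 - \frac{5}{2}} \left(-1 + 5 \left(1 - \frac{5}{2}\right)\right)} = \frac{1}{\frac{1}{4} \frac{1}{- \frac{3}{2}} \left(-1 + 5 \left(- \frac{3}{2}\right)\right)} = \frac{1}{\frac{1}{4} \left(- \frac{2}{3}\right) \left(-1 - \frac{15}{2}\right)} = \frac{1}{\frac{1}{4} \left(- \frac{2}{3}\right) \left(- \frac{17}{2}\right)} = \frac{1}{\frac{17}{12}} = \frac{12}{17}$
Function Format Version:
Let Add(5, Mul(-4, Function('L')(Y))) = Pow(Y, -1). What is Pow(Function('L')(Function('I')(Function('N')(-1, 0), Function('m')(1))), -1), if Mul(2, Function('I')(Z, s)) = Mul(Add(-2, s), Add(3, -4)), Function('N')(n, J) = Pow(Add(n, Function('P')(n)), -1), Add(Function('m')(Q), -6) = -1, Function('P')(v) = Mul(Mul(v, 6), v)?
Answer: Rational(12, 17) ≈ 0.70588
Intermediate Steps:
Function('P')(v) = Mul(6, Pow(v, 2)) (Function('P')(v) = Mul(Mul(6, v), v) = Mul(6, Pow(v, 2)))
Function('m')(Q) = 5 (Function('m')(Q) = Add(6, -1) = 5)
Function('N')(n, J) = Pow(Add(n, Mul(6, Pow(n, 2))), -1)
Function('I')(Z, s) = Add(1, Mul(Rational(-1, 2), s)) (Function('I')(Z, s) = Mul(Rational(1, 2), Mul(Add(-2, s), Add(3, -4))) = Mul(Rational(1, 2), Mul(Add(-2, s), -1)) = Mul(Rational(1, 2), Add(2, Mul(-1, s))) = Add(1, Mul(Rational(-1, 2), s)))
Function('L')(Y) = Add(Rational(5, 4), Mul(Rational(-1, 4), Pow(Y, -1)))
Pow(Function('L')(Function('I')(Function('N')(-1, 0), Function('m')(1))), -1) = Pow(Mul(Rational(1, 4), Pow(Add(1, Mul(Rational(-1, 2), 5)), -1), Add(-1, Mul(5, Add(1, Mul(Rational(-1, 2), 5))))), -1) = Pow(Mul(Rational(1, 4), Pow(Add(1, Rational(-5, 2)), -1), Add(-1, Mul(5, Add(1, Rational(-5, 2))))), -1) = Pow(Mul(Rational(1, 4), Pow(Rational(-3, 2), -1), Add(-1, Mul(5, Rational(-3, 2)))), -1) = Pow(Mul(Rational(1, 4), Rational(-2, 3), Add(-1, Rational(-15, 2))), -1) = Pow(Mul(Rational(1, 4), Rational(-2, 3), Rational(-17, 2)), -1) = Pow(Rational(17, 12), -1) = Rational(12, 17)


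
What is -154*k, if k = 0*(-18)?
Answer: 0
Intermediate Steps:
k = 0
-154*k = -154*0 = 0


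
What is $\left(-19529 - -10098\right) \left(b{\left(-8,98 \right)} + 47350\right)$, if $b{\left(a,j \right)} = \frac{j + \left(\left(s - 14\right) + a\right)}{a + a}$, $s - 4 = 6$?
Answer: $- \frac{3572057267}{8} \approx -4.4651 \cdot 10^{8}$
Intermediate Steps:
$s = 10$ ($s = 4 + 6 = 10$)
$b{\left(a,j \right)} = \frac{-4 + a + j}{2 a}$ ($b{\left(a,j \right)} = \frac{j + \left(\left(10 - 14\right) + a\right)}{a + a} = \frac{j + \left(-4 + a\right)}{2 a} = \left(-4 + a + j\right) \frac{1}{2 a} = \frac{-4 + a + j}{2 a}$)
$\left(-19529 - -10098\right) \left(b{\left(-8,98 \right)} + 47350\right) = \left(-19529 - -10098\right) \left(\frac{-4 - 8 + 98}{2 \left(-8\right)} + 47350\right) = \left(-19529 + 10098\right) \left(\frac{1}{2} \left(- \frac{1}{8}\right) 86 + 47350\right) = - 9431 \left(- \frac{43}{8} + 47350\right) = \left(-9431\right) \frac{378757}{8} = - \frac{3572057267}{8}$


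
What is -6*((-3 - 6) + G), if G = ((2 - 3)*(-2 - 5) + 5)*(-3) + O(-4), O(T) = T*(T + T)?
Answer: 78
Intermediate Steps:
O(T) = 2*T**2 (O(T) = T*(2*T) = 2*T**2)
G = -4 (G = ((2 - 3)*(-2 - 5) + 5)*(-3) + 2*(-4)**2 = (-1*(-7) + 5)*(-3) + 2*16 = (7 + 5)*(-3) + 32 = 12*(-3) + 32 = -36 + 32 = -4)
-6*((-3 - 6) + G) = -6*((-3 - 6) - 4) = -6*(-9 - 4) = -6*(-13) = 78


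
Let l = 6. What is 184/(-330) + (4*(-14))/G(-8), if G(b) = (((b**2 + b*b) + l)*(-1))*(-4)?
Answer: -7319/11055 ≈ -0.66205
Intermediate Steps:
G(b) = 24 + 8*b**2 (G(b) = (((b**2 + b*b) + 6)*(-1))*(-4) = (((b**2 + b**2) + 6)*(-1))*(-4) = ((2*b**2 + 6)*(-1))*(-4) = ((6 + 2*b**2)*(-1))*(-4) = (-6 - 2*b**2)*(-4) = 24 + 8*b**2)
184/(-330) + (4*(-14))/G(-8) = 184/(-330) + (4*(-14))/(24 + 8*(-8)**2) = 184*(-1/330) - 56/(24 + 8*64) = -92/165 - 56/(24 + 512) = -92/165 - 56/536 = -92/165 - 56*1/536 = -92/165 - 7/67 = -7319/11055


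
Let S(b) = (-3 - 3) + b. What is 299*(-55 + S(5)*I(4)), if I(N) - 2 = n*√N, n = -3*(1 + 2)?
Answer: -11661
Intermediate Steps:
n = -9 (n = -3*3 = -9)
I(N) = 2 - 9*√N
S(b) = -6 + b
299*(-55 + S(5)*I(4)) = 299*(-55 + (-6 + 5)*(2 - 9*√4)) = 299*(-55 - (2 - 9*2)) = 299*(-55 - (2 - 18)) = 299*(-55 - 1*(-16)) = 299*(-55 + 16) = 299*(-39) = -11661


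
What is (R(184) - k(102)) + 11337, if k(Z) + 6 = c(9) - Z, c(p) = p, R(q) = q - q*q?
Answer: -22236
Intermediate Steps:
R(q) = q - q**2
k(Z) = 3 - Z (k(Z) = -6 + (9 - Z) = 3 - Z)
(R(184) - k(102)) + 11337 = (184*(1 - 1*184) - (3 - 1*102)) + 11337 = (184*(1 - 184) - (3 - 102)) + 11337 = (184*(-183) - 1*(-99)) + 11337 = (-33672 + 99) + 11337 = -33573 + 11337 = -22236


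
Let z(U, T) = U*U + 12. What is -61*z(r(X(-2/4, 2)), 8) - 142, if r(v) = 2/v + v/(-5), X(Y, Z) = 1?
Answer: -26791/25 ≈ -1071.6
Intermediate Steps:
r(v) = 2/v - v/5 (r(v) = 2/v + v*(-⅕) = 2/v - v/5)
z(U, T) = 12 + U² (z(U, T) = U² + 12 = 12 + U²)
-61*z(r(X(-2/4, 2)), 8) - 142 = -61*(12 + (2/1 - ⅕*1)²) - 142 = -61*(12 + (2*1 - ⅕)²) - 142 = -61*(12 + (2 - ⅕)²) - 142 = -61*(12 + (9/5)²) - 142 = -61*(12 + 81/25) - 142 = -61*381/25 - 142 = -23241/25 - 142 = -26791/25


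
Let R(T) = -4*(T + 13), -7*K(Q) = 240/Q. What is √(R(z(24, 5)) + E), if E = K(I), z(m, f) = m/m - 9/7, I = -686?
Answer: 2*I*√30497/49 ≈ 7.1279*I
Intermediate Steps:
z(m, f) = -2/7 (z(m, f) = 1 - 9*⅐ = 1 - 9/7 = -2/7)
K(Q) = -240/(7*Q)
R(T) = -52 - 4*T (R(T) = -4*(13 + T) = -52 - 4*T)
E = 120/2401 (E = -240/7/(-686) = -240/7*(-1/686) = 120/2401 ≈ 0.049979)
√(R(z(24, 5)) + E) = √((-52 - 4*(-2/7)) + 120/2401) = √((-52 + 8/7) + 120/2401) = √(-356/7 + 120/2401) = √(-121988/2401) = 2*I*√30497/49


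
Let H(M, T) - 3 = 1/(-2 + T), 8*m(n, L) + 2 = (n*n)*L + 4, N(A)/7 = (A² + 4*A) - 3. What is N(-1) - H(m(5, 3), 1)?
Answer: -44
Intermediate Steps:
N(A) = -21 + 7*A² + 28*A (N(A) = 7*((A² + 4*A) - 3) = 7*(-3 + A² + 4*A) = -21 + 7*A² + 28*A)
m(n, L) = ¼ + L*n²/8 (m(n, L) = -¼ + ((n*n)*L + 4)/8 = -¼ + (n²*L + 4)/8 = -¼ + (L*n² + 4)/8 = -¼ + (4 + L*n²)/8 = -¼ + (½ + L*n²/8) = ¼ + L*n²/8)
H(M, T) = 3 + 1/(-2 + T)
N(-1) - H(m(5, 3), 1) = (-21 + 7*(-1)² + 28*(-1)) - (-5 + 3*1)/(-2 + 1) = (-21 + 7*1 - 28) - (-5 + 3)/(-1) = (-21 + 7 - 28) - (-1)*(-2) = -42 - 1*2 = -42 - 2 = -44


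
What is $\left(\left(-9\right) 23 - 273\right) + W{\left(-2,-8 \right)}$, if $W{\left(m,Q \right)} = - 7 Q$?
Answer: $-424$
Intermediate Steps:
$\left(\left(-9\right) 23 - 273\right) + W{\left(-2,-8 \right)} = \left(\left(-9\right) 23 - 273\right) - -56 = \left(-207 - 273\right) + 56 = -480 + 56 = -424$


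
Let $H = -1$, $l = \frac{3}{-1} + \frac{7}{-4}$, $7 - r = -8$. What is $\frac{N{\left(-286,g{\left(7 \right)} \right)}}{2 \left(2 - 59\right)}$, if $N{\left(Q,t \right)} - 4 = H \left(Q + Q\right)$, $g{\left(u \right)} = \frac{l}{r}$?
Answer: $- \frac{96}{19} \approx -5.0526$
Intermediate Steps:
$r = 15$ ($r = 7 - -8 = 7 + 8 = 15$)
$l = - \frac{19}{4}$ ($l = 3 \left(-1\right) + 7 \left(- \frac{1}{4}\right) = -3 - \frac{7}{4} = - \frac{19}{4} \approx -4.75$)
$g{\left(u \right)} = - \frac{19}{60}$ ($g{\left(u \right)} = - \frac{19}{4 \cdot 15} = \left(- \frac{19}{4}\right) \frac{1}{15} = - \frac{19}{60}$)
$N{\left(Q,t \right)} = 4 - 2 Q$ ($N{\left(Q,t \right)} = 4 - \left(Q + Q\right) = 4 - 2 Q$)
$\frac{N{\left(-286,g{\left(7 \right)} \right)}}{2 \left(2 - 59\right)} = \frac{4 - -572}{2 \left(2 - 59\right)} = \frac{4 + 572}{2 \left(-57\right)} = \frac{576}{-114} = 576 \left(- \frac{1}{114}\right) = - \frac{96}{19}$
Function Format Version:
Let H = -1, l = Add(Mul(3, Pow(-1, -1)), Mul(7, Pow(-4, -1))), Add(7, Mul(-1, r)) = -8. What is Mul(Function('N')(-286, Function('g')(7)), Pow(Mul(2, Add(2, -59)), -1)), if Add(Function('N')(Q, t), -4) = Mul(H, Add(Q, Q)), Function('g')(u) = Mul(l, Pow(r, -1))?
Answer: Rational(-96, 19) ≈ -5.0526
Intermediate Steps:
r = 15 (r = Add(7, Mul(-1, -8)) = Add(7, 8) = 15)
l = Rational(-19, 4) (l = Add(Mul(3, -1), Mul(7, Rational(-1, 4))) = Add(-3, Rational(-7, 4)) = Rational(-19, 4) ≈ -4.7500)
Function('g')(u) = Rational(-19, 60) (Function('g')(u) = Mul(Rational(-19, 4), Pow(15, -1)) = Mul(Rational(-19, 4), Rational(1, 15)) = Rational(-19, 60))
Function('N')(Q, t) = Add(4, Mul(-2, Q)) (Function('N')(Q, t) = Add(4, Mul(-1, Add(Q, Q))) = Add(4, Mul(-1, Mul(2, Q))) = Add(4, Mul(-2, Q)))
Mul(Function('N')(-286, Function('g')(7)), Pow(Mul(2, Add(2, -59)), -1)) = Mul(Add(4, Mul(-2, -286)), Pow(Mul(2, Add(2, -59)), -1)) = Mul(Add(4, 572), Pow(Mul(2, -57), -1)) = Mul(576, Pow(-114, -1)) = Mul(576, Rational(-1, 114)) = Rational(-96, 19)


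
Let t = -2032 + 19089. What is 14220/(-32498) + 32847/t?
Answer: 412455633/277159193 ≈ 1.4882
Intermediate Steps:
t = 17057
14220/(-32498) + 32847/t = 14220/(-32498) + 32847/17057 = 14220*(-1/32498) + 32847*(1/17057) = -7110/16249 + 32847/17057 = 412455633/277159193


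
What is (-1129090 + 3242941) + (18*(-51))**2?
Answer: 2956575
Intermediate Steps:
(-1129090 + 3242941) + (18*(-51))**2 = 2113851 + (-918)**2 = 2113851 + 842724 = 2956575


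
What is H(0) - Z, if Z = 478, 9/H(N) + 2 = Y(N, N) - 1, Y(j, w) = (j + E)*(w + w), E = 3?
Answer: -481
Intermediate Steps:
Y(j, w) = 2*w*(3 + j) (Y(j, w) = (j + 3)*(w + w) = (3 + j)*(2*w) = 2*w*(3 + j))
H(N) = 9/(-3 + 2*N*(3 + N)) (H(N) = 9/(-2 + (2*N*(3 + N) - 1)) = 9/(-2 + (-1 + 2*N*(3 + N))) = 9/(-3 + 2*N*(3 + N)))
H(0) - Z = 9/(-3 + 2*0*(3 + 0)) - 1*478 = 9/(-3 + 2*0*3) - 478 = 9/(-3 + 0) - 478 = 9/(-3) - 478 = 9*(-⅓) - 478 = -3 - 478 = -481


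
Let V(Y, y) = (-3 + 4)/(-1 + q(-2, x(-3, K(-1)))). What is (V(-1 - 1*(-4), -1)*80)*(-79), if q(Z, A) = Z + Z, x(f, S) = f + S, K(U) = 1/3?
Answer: 1264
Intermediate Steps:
K(U) = ⅓
x(f, S) = S + f
q(Z, A) = 2*Z
V(Y, y) = -⅕ (V(Y, y) = (-3 + 4)/(-1 + 2*(-2)) = 1/(-1 - 4) = 1/(-5) = 1*(-⅕) = -⅕)
(V(-1 - 1*(-4), -1)*80)*(-79) = -⅕*80*(-79) = -16*(-79) = 1264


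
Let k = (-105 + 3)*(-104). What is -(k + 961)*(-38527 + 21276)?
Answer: 199576819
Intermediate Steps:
k = 10608 (k = -102*(-104) = 10608)
-(k + 961)*(-38527 + 21276) = -(10608 + 961)*(-38527 + 21276) = -11569*(-17251) = -1*(-199576819) = 199576819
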